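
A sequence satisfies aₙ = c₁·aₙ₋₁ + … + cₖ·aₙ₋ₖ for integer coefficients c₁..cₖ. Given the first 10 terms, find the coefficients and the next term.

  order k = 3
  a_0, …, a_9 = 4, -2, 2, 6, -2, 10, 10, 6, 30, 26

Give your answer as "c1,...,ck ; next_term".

0,1,2 ; 42

  a_3 = 0·2 + 1·-2 + 2·4 = 6
  a_4 = 0·6 + 1·2 + 2·-2 = -2
  a_5 = 0·-2 + 1·6 + 2·2 = 10
  a_6 = 0·10 + 1·-2 + 2·6 = 10
  a_7 = 0·10 + 1·10 + 2·-2 = 6
  a_8 = 0·6 + 1·10 + 2·10 = 30
  a_9 = 0·30 + 1·6 + 2·10 = 26
  a_10 = 0·26 + 1·30 + 2·6 = 42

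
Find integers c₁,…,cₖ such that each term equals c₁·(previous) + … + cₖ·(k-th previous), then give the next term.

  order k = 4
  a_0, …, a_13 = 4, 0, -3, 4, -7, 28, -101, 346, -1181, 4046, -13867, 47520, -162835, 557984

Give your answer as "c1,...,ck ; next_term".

  a_4 = -3·4 + 1·-3 + -1·0 + 2·4 = -7
  a_5 = -3·-7 + 1·4 + -1·-3 + 2·0 = 28
  a_6 = -3·28 + 1·-7 + -1·4 + 2·-3 = -101
  a_7 = -3·-101 + 1·28 + -1·-7 + 2·4 = 346
  a_8 = -3·346 + 1·-101 + -1·28 + 2·-7 = -1181
  a_9 = -3·-1181 + 1·346 + -1·-101 + 2·28 = 4046
  a_10 = -3·4046 + 1·-1181 + -1·346 + 2·-101 = -13867
  a_11 = -3·-13867 + 1·4046 + -1·-1181 + 2·346 = 47520
  a_12 = -3·47520 + 1·-13867 + -1·4046 + 2·-1181 = -162835
  a_13 = -3·-162835 + 1·47520 + -1·-13867 + 2·4046 = 557984
  a_14 = -3·557984 + 1·-162835 + -1·47520 + 2·-13867 = -1912041

-3,1,-1,2 ; -1912041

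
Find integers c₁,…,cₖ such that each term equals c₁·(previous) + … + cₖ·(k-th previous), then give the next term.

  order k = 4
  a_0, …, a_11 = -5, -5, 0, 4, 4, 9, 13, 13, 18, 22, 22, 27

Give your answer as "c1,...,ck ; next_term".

1,0,1,-1 ; 31

  a_4 = 1·4 + 0·0 + 1·-5 + -1·-5 = 4
  a_5 = 1·4 + 0·4 + 1·0 + -1·-5 = 9
  a_6 = 1·9 + 0·4 + 1·4 + -1·0 = 13
  a_7 = 1·13 + 0·9 + 1·4 + -1·4 = 13
  a_8 = 1·13 + 0·13 + 1·9 + -1·4 = 18
  a_9 = 1·18 + 0·13 + 1·13 + -1·9 = 22
  a_10 = 1·22 + 0·18 + 1·13 + -1·13 = 22
  a_11 = 1·22 + 0·22 + 1·18 + -1·13 = 27
  a_12 = 1·27 + 0·22 + 1·22 + -1·18 = 31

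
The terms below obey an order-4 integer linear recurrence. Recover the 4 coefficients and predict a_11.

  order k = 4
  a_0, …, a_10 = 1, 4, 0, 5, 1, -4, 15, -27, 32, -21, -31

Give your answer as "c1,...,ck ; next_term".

  a_4 = -1·5 + 1·0 + 2·4 + -2·1 = 1
  a_5 = -1·1 + 1·5 + 2·0 + -2·4 = -4
  a_6 = -1·-4 + 1·1 + 2·5 + -2·0 = 15
  a_7 = -1·15 + 1·-4 + 2·1 + -2·5 = -27
  a_8 = -1·-27 + 1·15 + 2·-4 + -2·1 = 32
  a_9 = -1·32 + 1·-27 + 2·15 + -2·-4 = -21
  a_10 = -1·-21 + 1·32 + 2·-27 + -2·15 = -31
  a_11 = -1·-31 + 1·-21 + 2·32 + -2·-27 = 128

-1,1,2,-2 ; 128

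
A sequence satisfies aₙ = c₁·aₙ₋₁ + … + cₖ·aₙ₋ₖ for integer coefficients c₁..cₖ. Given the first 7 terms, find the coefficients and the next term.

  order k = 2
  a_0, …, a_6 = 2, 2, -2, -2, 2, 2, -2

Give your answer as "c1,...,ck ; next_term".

  a_2 = 0·2 + -1·2 = -2
  a_3 = 0·-2 + -1·2 = -2
  a_4 = 0·-2 + -1·-2 = 2
  a_5 = 0·2 + -1·-2 = 2
  a_6 = 0·2 + -1·2 = -2
  a_7 = 0·-2 + -1·2 = -2

0,-1 ; -2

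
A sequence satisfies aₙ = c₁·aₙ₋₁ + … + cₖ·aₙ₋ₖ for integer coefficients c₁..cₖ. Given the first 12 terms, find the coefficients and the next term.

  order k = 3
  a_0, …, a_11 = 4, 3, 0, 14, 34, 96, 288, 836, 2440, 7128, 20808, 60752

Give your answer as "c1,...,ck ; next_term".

2,2,2 ; 177376

  a_3 = 2·0 + 2·3 + 2·4 = 14
  a_4 = 2·14 + 2·0 + 2·3 = 34
  a_5 = 2·34 + 2·14 + 2·0 = 96
  a_6 = 2·96 + 2·34 + 2·14 = 288
  a_7 = 2·288 + 2·96 + 2·34 = 836
  a_8 = 2·836 + 2·288 + 2·96 = 2440
  a_9 = 2·2440 + 2·836 + 2·288 = 7128
  a_10 = 2·7128 + 2·2440 + 2·836 = 20808
  a_11 = 2·20808 + 2·7128 + 2·2440 = 60752
  a_12 = 2·60752 + 2·20808 + 2·7128 = 177376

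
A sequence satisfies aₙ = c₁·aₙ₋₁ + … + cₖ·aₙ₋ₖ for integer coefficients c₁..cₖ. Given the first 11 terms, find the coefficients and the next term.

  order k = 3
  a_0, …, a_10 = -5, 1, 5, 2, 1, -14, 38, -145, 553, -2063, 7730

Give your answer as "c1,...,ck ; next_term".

-3,2,-3 ; -28975

  a_3 = -3·5 + 2·1 + -3·-5 = 2
  a_4 = -3·2 + 2·5 + -3·1 = 1
  a_5 = -3·1 + 2·2 + -3·5 = -14
  a_6 = -3·-14 + 2·1 + -3·2 = 38
  a_7 = -3·38 + 2·-14 + -3·1 = -145
  a_8 = -3·-145 + 2·38 + -3·-14 = 553
  a_9 = -3·553 + 2·-145 + -3·38 = -2063
  a_10 = -3·-2063 + 2·553 + -3·-145 = 7730
  a_11 = -3·7730 + 2·-2063 + -3·553 = -28975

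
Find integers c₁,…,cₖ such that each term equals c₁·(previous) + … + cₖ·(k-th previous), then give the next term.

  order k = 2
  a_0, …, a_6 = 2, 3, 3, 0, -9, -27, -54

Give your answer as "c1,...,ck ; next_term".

  a_2 = 3·3 + -3·2 = 3
  a_3 = 3·3 + -3·3 = 0
  a_4 = 3·0 + -3·3 = -9
  a_5 = 3·-9 + -3·0 = -27
  a_6 = 3·-27 + -3·-9 = -54
  a_7 = 3·-54 + -3·-27 = -81

3,-3 ; -81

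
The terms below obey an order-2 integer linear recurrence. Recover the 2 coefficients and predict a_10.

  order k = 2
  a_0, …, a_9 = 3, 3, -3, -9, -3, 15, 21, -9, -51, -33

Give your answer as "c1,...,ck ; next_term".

  a_2 = 1·3 + -2·3 = -3
  a_3 = 1·-3 + -2·3 = -9
  a_4 = 1·-9 + -2·-3 = -3
  a_5 = 1·-3 + -2·-9 = 15
  a_6 = 1·15 + -2·-3 = 21
  a_7 = 1·21 + -2·15 = -9
  a_8 = 1·-9 + -2·21 = -51
  a_9 = 1·-51 + -2·-9 = -33
  a_10 = 1·-33 + -2·-51 = 69

1,-2 ; 69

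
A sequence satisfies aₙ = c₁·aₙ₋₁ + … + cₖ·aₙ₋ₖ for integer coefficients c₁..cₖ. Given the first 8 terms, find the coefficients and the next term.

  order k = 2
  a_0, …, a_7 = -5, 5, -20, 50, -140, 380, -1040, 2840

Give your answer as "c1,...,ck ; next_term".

-2,2 ; -7760

  a_2 = -2·5 + 2·-5 = -20
  a_3 = -2·-20 + 2·5 = 50
  a_4 = -2·50 + 2·-20 = -140
  a_5 = -2·-140 + 2·50 = 380
  a_6 = -2·380 + 2·-140 = -1040
  a_7 = -2·-1040 + 2·380 = 2840
  a_8 = -2·2840 + 2·-1040 = -7760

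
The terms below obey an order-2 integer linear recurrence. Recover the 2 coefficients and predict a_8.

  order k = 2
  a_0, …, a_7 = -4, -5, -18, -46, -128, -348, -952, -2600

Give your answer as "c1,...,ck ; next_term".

  a_2 = 2·-5 + 2·-4 = -18
  a_3 = 2·-18 + 2·-5 = -46
  a_4 = 2·-46 + 2·-18 = -128
  a_5 = 2·-128 + 2·-46 = -348
  a_6 = 2·-348 + 2·-128 = -952
  a_7 = 2·-952 + 2·-348 = -2600
  a_8 = 2·-2600 + 2·-952 = -7104

2,2 ; -7104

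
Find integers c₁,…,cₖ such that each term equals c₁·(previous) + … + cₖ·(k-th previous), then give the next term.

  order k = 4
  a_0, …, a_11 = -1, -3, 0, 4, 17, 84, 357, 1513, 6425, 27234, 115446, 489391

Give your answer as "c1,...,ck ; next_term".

4,1,1,-4 ; 2074544

  a_4 = 4·4 + 1·0 + 1·-3 + -4·-1 = 17
  a_5 = 4·17 + 1·4 + 1·0 + -4·-3 = 84
  a_6 = 4·84 + 1·17 + 1·4 + -4·0 = 357
  a_7 = 4·357 + 1·84 + 1·17 + -4·4 = 1513
  a_8 = 4·1513 + 1·357 + 1·84 + -4·17 = 6425
  a_9 = 4·6425 + 1·1513 + 1·357 + -4·84 = 27234
  a_10 = 4·27234 + 1·6425 + 1·1513 + -4·357 = 115446
  a_11 = 4·115446 + 1·27234 + 1·6425 + -4·1513 = 489391
  a_12 = 4·489391 + 1·115446 + 1·27234 + -4·6425 = 2074544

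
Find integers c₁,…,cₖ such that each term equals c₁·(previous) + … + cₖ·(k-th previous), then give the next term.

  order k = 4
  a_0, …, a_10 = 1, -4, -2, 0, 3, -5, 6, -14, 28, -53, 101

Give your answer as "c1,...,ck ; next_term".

-1,1,-1,1 ; -196

  a_4 = -1·0 + 1·-2 + -1·-4 + 1·1 = 3
  a_5 = -1·3 + 1·0 + -1·-2 + 1·-4 = -5
  a_6 = -1·-5 + 1·3 + -1·0 + 1·-2 = 6
  a_7 = -1·6 + 1·-5 + -1·3 + 1·0 = -14
  a_8 = -1·-14 + 1·6 + -1·-5 + 1·3 = 28
  a_9 = -1·28 + 1·-14 + -1·6 + 1·-5 = -53
  a_10 = -1·-53 + 1·28 + -1·-14 + 1·6 = 101
  a_11 = -1·101 + 1·-53 + -1·28 + 1·-14 = -196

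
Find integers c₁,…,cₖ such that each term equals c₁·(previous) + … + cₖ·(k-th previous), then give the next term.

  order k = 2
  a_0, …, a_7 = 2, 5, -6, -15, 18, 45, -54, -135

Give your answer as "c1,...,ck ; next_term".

0,-3 ; 162

  a_2 = 0·5 + -3·2 = -6
  a_3 = 0·-6 + -3·5 = -15
  a_4 = 0·-15 + -3·-6 = 18
  a_5 = 0·18 + -3·-15 = 45
  a_6 = 0·45 + -3·18 = -54
  a_7 = 0·-54 + -3·45 = -135
  a_8 = 0·-135 + -3·-54 = 162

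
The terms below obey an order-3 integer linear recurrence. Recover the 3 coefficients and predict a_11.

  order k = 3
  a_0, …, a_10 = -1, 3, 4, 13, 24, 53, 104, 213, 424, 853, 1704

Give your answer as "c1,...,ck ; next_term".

2,1,-2 ; 3413

  a_3 = 2·4 + 1·3 + -2·-1 = 13
  a_4 = 2·13 + 1·4 + -2·3 = 24
  a_5 = 2·24 + 1·13 + -2·4 = 53
  a_6 = 2·53 + 1·24 + -2·13 = 104
  a_7 = 2·104 + 1·53 + -2·24 = 213
  a_8 = 2·213 + 1·104 + -2·53 = 424
  a_9 = 2·424 + 1·213 + -2·104 = 853
  a_10 = 2·853 + 1·424 + -2·213 = 1704
  a_11 = 2·1704 + 1·853 + -2·424 = 3413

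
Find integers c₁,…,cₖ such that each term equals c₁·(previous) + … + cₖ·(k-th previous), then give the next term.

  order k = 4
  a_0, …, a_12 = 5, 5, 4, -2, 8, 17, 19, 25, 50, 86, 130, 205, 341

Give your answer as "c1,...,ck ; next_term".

  a_4 = 1·-2 + 0·4 + 1·5 + 1·5 = 8
  a_5 = 1·8 + 0·-2 + 1·4 + 1·5 = 17
  a_6 = 1·17 + 0·8 + 1·-2 + 1·4 = 19
  a_7 = 1·19 + 0·17 + 1·8 + 1·-2 = 25
  a_8 = 1·25 + 0·19 + 1·17 + 1·8 = 50
  a_9 = 1·50 + 0·25 + 1·19 + 1·17 = 86
  a_10 = 1·86 + 0·50 + 1·25 + 1·19 = 130
  a_11 = 1·130 + 0·86 + 1·50 + 1·25 = 205
  a_12 = 1·205 + 0·130 + 1·86 + 1·50 = 341
  a_13 = 1·341 + 0·205 + 1·130 + 1·86 = 557

1,0,1,1 ; 557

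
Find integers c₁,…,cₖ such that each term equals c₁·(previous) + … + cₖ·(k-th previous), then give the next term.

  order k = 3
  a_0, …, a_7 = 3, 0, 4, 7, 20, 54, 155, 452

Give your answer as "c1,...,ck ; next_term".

  a_3 = 4·4 + -2·0 + -3·3 = 7
  a_4 = 4·7 + -2·4 + -3·0 = 20
  a_5 = 4·20 + -2·7 + -3·4 = 54
  a_6 = 4·54 + -2·20 + -3·7 = 155
  a_7 = 4·155 + -2·54 + -3·20 = 452
  a_8 = 4·452 + -2·155 + -3·54 = 1336

4,-2,-3 ; 1336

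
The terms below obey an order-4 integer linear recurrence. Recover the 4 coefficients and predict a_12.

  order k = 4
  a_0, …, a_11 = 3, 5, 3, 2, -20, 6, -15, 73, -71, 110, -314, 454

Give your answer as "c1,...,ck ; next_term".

  a_4 = -1·2 + 0·3 + -3·5 + -1·3 = -20
  a_5 = -1·-20 + 0·2 + -3·3 + -1·5 = 6
  a_6 = -1·6 + 0·-20 + -3·2 + -1·3 = -15
  a_7 = -1·-15 + 0·6 + -3·-20 + -1·2 = 73
  a_8 = -1·73 + 0·-15 + -3·6 + -1·-20 = -71
  a_9 = -1·-71 + 0·73 + -3·-15 + -1·6 = 110
  a_10 = -1·110 + 0·-71 + -3·73 + -1·-15 = -314
  a_11 = -1·-314 + 0·110 + -3·-71 + -1·73 = 454
  a_12 = -1·454 + 0·-314 + -3·110 + -1·-71 = -713

-1,0,-3,-1 ; -713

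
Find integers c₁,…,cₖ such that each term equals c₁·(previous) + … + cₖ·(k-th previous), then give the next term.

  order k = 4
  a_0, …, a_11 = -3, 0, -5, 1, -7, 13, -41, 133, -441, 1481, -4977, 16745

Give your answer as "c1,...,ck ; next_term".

  a_4 = -3·1 + 2·-5 + 2·0 + -2·-3 = -7
  a_5 = -3·-7 + 2·1 + 2·-5 + -2·0 = 13
  a_6 = -3·13 + 2·-7 + 2·1 + -2·-5 = -41
  a_7 = -3·-41 + 2·13 + 2·-7 + -2·1 = 133
  a_8 = -3·133 + 2·-41 + 2·13 + -2·-7 = -441
  a_9 = -3·-441 + 2·133 + 2·-41 + -2·13 = 1481
  a_10 = -3·1481 + 2·-441 + 2·133 + -2·-41 = -4977
  a_11 = -3·-4977 + 2·1481 + 2·-441 + -2·133 = 16745
  a_12 = -3·16745 + 2·-4977 + 2·1481 + -2·-441 = -56345

-3,2,2,-2 ; -56345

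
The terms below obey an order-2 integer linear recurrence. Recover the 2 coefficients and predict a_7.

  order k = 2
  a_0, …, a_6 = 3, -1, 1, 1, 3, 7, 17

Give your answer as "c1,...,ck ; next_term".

  a_2 = 2·-1 + 1·3 = 1
  a_3 = 2·1 + 1·-1 = 1
  a_4 = 2·1 + 1·1 = 3
  a_5 = 2·3 + 1·1 = 7
  a_6 = 2·7 + 1·3 = 17
  a_7 = 2·17 + 1·7 = 41

2,1 ; 41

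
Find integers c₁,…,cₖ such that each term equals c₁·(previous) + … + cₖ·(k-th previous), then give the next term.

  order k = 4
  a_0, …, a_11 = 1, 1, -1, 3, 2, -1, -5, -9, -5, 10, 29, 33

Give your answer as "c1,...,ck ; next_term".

1,-1,-1,-1 ; -1

  a_4 = 1·3 + -1·-1 + -1·1 + -1·1 = 2
  a_5 = 1·2 + -1·3 + -1·-1 + -1·1 = -1
  a_6 = 1·-1 + -1·2 + -1·3 + -1·-1 = -5
  a_7 = 1·-5 + -1·-1 + -1·2 + -1·3 = -9
  a_8 = 1·-9 + -1·-5 + -1·-1 + -1·2 = -5
  a_9 = 1·-5 + -1·-9 + -1·-5 + -1·-1 = 10
  a_10 = 1·10 + -1·-5 + -1·-9 + -1·-5 = 29
  a_11 = 1·29 + -1·10 + -1·-5 + -1·-9 = 33
  a_12 = 1·33 + -1·29 + -1·10 + -1·-5 = -1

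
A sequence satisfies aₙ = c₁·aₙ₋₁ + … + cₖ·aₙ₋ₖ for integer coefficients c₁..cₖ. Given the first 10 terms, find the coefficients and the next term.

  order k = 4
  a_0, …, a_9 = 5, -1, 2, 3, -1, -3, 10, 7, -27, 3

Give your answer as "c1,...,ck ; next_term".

0,-2,2,1 ; 78

  a_4 = 0·3 + -2·2 + 2·-1 + 1·5 = -1
  a_5 = 0·-1 + -2·3 + 2·2 + 1·-1 = -3
  a_6 = 0·-3 + -2·-1 + 2·3 + 1·2 = 10
  a_7 = 0·10 + -2·-3 + 2·-1 + 1·3 = 7
  a_8 = 0·7 + -2·10 + 2·-3 + 1·-1 = -27
  a_9 = 0·-27 + -2·7 + 2·10 + 1·-3 = 3
  a_10 = 0·3 + -2·-27 + 2·7 + 1·10 = 78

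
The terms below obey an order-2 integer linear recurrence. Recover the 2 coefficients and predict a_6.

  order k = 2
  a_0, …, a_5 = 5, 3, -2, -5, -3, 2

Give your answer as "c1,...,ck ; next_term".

  a_2 = 1·3 + -1·5 = -2
  a_3 = 1·-2 + -1·3 = -5
  a_4 = 1·-5 + -1·-2 = -3
  a_5 = 1·-3 + -1·-5 = 2
  a_6 = 1·2 + -1·-3 = 5

1,-1 ; 5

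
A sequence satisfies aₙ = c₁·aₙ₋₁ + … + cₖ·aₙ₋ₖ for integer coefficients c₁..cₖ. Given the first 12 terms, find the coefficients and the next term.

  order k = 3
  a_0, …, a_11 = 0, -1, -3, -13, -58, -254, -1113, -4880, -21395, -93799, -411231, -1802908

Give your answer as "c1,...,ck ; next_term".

  a_3 = 4·-3 + 1·-1 + 3·0 = -13
  a_4 = 4·-13 + 1·-3 + 3·-1 = -58
  a_5 = 4·-58 + 1·-13 + 3·-3 = -254
  a_6 = 4·-254 + 1·-58 + 3·-13 = -1113
  a_7 = 4·-1113 + 1·-254 + 3·-58 = -4880
  a_8 = 4·-4880 + 1·-1113 + 3·-254 = -21395
  a_9 = 4·-21395 + 1·-4880 + 3·-1113 = -93799
  a_10 = 4·-93799 + 1·-21395 + 3·-4880 = -411231
  a_11 = 4·-411231 + 1·-93799 + 3·-21395 = -1802908
  a_12 = 4·-1802908 + 1·-411231 + 3·-93799 = -7904260

4,1,3 ; -7904260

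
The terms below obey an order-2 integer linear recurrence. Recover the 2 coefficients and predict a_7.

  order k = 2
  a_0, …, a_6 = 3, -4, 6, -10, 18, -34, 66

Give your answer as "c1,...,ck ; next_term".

  a_2 = -3·-4 + -2·3 = 6
  a_3 = -3·6 + -2·-4 = -10
  a_4 = -3·-10 + -2·6 = 18
  a_5 = -3·18 + -2·-10 = -34
  a_6 = -3·-34 + -2·18 = 66
  a_7 = -3·66 + -2·-34 = -130

-3,-2 ; -130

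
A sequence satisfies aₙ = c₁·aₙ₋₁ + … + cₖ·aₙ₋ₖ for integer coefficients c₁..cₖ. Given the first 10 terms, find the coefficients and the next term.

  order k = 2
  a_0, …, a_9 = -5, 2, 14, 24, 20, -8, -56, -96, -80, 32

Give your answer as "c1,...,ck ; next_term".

2,-2 ; 224

  a_2 = 2·2 + -2·-5 = 14
  a_3 = 2·14 + -2·2 = 24
  a_4 = 2·24 + -2·14 = 20
  a_5 = 2·20 + -2·24 = -8
  a_6 = 2·-8 + -2·20 = -56
  a_7 = 2·-56 + -2·-8 = -96
  a_8 = 2·-96 + -2·-56 = -80
  a_9 = 2·-80 + -2·-96 = 32
  a_10 = 2·32 + -2·-80 = 224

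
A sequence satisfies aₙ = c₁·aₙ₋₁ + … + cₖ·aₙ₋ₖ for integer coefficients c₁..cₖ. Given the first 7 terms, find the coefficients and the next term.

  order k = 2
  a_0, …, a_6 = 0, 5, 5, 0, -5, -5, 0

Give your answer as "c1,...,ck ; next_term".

1,-1 ; 5

  a_2 = 1·5 + -1·0 = 5
  a_3 = 1·5 + -1·5 = 0
  a_4 = 1·0 + -1·5 = -5
  a_5 = 1·-5 + -1·0 = -5
  a_6 = 1·-5 + -1·-5 = 0
  a_7 = 1·0 + -1·-5 = 5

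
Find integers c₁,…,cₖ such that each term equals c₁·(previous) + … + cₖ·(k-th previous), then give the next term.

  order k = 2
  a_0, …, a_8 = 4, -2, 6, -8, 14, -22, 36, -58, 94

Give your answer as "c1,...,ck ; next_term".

  a_2 = -1·-2 + 1·4 = 6
  a_3 = -1·6 + 1·-2 = -8
  a_4 = -1·-8 + 1·6 = 14
  a_5 = -1·14 + 1·-8 = -22
  a_6 = -1·-22 + 1·14 = 36
  a_7 = -1·36 + 1·-22 = -58
  a_8 = -1·-58 + 1·36 = 94
  a_9 = -1·94 + 1·-58 = -152

-1,1 ; -152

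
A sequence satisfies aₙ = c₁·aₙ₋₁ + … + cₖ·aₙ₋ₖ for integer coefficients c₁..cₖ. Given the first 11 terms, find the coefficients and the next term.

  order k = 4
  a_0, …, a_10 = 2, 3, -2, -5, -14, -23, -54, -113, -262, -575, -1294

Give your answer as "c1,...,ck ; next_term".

2,1,-2,2 ; -2865

  a_4 = 2·-5 + 1·-2 + -2·3 + 2·2 = -14
  a_5 = 2·-14 + 1·-5 + -2·-2 + 2·3 = -23
  a_6 = 2·-23 + 1·-14 + -2·-5 + 2·-2 = -54
  a_7 = 2·-54 + 1·-23 + -2·-14 + 2·-5 = -113
  a_8 = 2·-113 + 1·-54 + -2·-23 + 2·-14 = -262
  a_9 = 2·-262 + 1·-113 + -2·-54 + 2·-23 = -575
  a_10 = 2·-575 + 1·-262 + -2·-113 + 2·-54 = -1294
  a_11 = 2·-1294 + 1·-575 + -2·-262 + 2·-113 = -2865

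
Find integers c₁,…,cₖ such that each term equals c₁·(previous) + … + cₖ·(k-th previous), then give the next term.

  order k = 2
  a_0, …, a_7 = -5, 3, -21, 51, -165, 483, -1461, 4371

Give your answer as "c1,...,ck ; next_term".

-2,3 ; -13125

  a_2 = -2·3 + 3·-5 = -21
  a_3 = -2·-21 + 3·3 = 51
  a_4 = -2·51 + 3·-21 = -165
  a_5 = -2·-165 + 3·51 = 483
  a_6 = -2·483 + 3·-165 = -1461
  a_7 = -2·-1461 + 3·483 = 4371
  a_8 = -2·4371 + 3·-1461 = -13125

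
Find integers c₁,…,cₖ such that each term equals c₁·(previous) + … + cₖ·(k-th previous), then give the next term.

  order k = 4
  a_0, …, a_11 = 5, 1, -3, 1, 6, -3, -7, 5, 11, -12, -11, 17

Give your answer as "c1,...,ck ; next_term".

  a_4 = -1·1 + -1·-3 + -1·1 + 1·5 = 6
  a_5 = -1·6 + -1·1 + -1·-3 + 1·1 = -3
  a_6 = -1·-3 + -1·6 + -1·1 + 1·-3 = -7
  a_7 = -1·-7 + -1·-3 + -1·6 + 1·1 = 5
  a_8 = -1·5 + -1·-7 + -1·-3 + 1·6 = 11
  a_9 = -1·11 + -1·5 + -1·-7 + 1·-3 = -12
  a_10 = -1·-12 + -1·11 + -1·5 + 1·-7 = -11
  a_11 = -1·-11 + -1·-12 + -1·11 + 1·5 = 17
  a_12 = -1·17 + -1·-11 + -1·-12 + 1·11 = 17

-1,-1,-1,1 ; 17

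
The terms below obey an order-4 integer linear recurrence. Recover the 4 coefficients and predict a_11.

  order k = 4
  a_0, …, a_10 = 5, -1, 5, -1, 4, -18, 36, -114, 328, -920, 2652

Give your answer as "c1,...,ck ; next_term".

-2,2,-2,-2 ; -7572

  a_4 = -2·-1 + 2·5 + -2·-1 + -2·5 = 4
  a_5 = -2·4 + 2·-1 + -2·5 + -2·-1 = -18
  a_6 = -2·-18 + 2·4 + -2·-1 + -2·5 = 36
  a_7 = -2·36 + 2·-18 + -2·4 + -2·-1 = -114
  a_8 = -2·-114 + 2·36 + -2·-18 + -2·4 = 328
  a_9 = -2·328 + 2·-114 + -2·36 + -2·-18 = -920
  a_10 = -2·-920 + 2·328 + -2·-114 + -2·36 = 2652
  a_11 = -2·2652 + 2·-920 + -2·328 + -2·-114 = -7572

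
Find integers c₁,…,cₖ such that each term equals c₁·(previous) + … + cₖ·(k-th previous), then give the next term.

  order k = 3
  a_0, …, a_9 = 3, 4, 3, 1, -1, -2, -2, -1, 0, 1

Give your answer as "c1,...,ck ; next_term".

  a_3 = 0·3 + 1·4 + -1·3 = 1
  a_4 = 0·1 + 1·3 + -1·4 = -1
  a_5 = 0·-1 + 1·1 + -1·3 = -2
  a_6 = 0·-2 + 1·-1 + -1·1 = -2
  a_7 = 0·-2 + 1·-2 + -1·-1 = -1
  a_8 = 0·-1 + 1·-2 + -1·-2 = 0
  a_9 = 0·0 + 1·-1 + -1·-2 = 1
  a_10 = 0·1 + 1·0 + -1·-1 = 1

0,1,-1 ; 1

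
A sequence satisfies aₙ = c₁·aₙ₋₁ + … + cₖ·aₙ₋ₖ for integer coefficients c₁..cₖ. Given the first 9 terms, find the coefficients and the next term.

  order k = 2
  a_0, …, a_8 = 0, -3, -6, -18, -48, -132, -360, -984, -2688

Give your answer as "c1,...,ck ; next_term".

  a_2 = 2·-3 + 2·0 = -6
  a_3 = 2·-6 + 2·-3 = -18
  a_4 = 2·-18 + 2·-6 = -48
  a_5 = 2·-48 + 2·-18 = -132
  a_6 = 2·-132 + 2·-48 = -360
  a_7 = 2·-360 + 2·-132 = -984
  a_8 = 2·-984 + 2·-360 = -2688
  a_9 = 2·-2688 + 2·-984 = -7344

2,2 ; -7344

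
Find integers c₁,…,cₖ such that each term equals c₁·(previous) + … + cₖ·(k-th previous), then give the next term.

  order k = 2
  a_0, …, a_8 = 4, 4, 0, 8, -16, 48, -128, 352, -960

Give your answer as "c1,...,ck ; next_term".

-2,2 ; 2624

  a_2 = -2·4 + 2·4 = 0
  a_3 = -2·0 + 2·4 = 8
  a_4 = -2·8 + 2·0 = -16
  a_5 = -2·-16 + 2·8 = 48
  a_6 = -2·48 + 2·-16 = -128
  a_7 = -2·-128 + 2·48 = 352
  a_8 = -2·352 + 2·-128 = -960
  a_9 = -2·-960 + 2·352 = 2624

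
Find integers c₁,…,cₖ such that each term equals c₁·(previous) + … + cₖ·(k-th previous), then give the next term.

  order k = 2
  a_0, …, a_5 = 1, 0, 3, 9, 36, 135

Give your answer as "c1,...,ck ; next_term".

3,3 ; 513

  a_2 = 3·0 + 3·1 = 3
  a_3 = 3·3 + 3·0 = 9
  a_4 = 3·9 + 3·3 = 36
  a_5 = 3·36 + 3·9 = 135
  a_6 = 3·135 + 3·36 = 513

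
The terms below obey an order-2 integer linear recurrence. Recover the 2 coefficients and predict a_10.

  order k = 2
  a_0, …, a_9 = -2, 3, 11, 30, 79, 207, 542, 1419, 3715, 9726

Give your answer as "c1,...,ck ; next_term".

3,-1 ; 25463

  a_2 = 3·3 + -1·-2 = 11
  a_3 = 3·11 + -1·3 = 30
  a_4 = 3·30 + -1·11 = 79
  a_5 = 3·79 + -1·30 = 207
  a_6 = 3·207 + -1·79 = 542
  a_7 = 3·542 + -1·207 = 1419
  a_8 = 3·1419 + -1·542 = 3715
  a_9 = 3·3715 + -1·1419 = 9726
  a_10 = 3·9726 + -1·3715 = 25463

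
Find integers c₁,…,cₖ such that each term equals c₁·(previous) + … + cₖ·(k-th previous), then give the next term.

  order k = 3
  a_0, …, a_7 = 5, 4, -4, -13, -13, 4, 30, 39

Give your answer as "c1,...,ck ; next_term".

1,-1,-1 ; 5

  a_3 = 1·-4 + -1·4 + -1·5 = -13
  a_4 = 1·-13 + -1·-4 + -1·4 = -13
  a_5 = 1·-13 + -1·-13 + -1·-4 = 4
  a_6 = 1·4 + -1·-13 + -1·-13 = 30
  a_7 = 1·30 + -1·4 + -1·-13 = 39
  a_8 = 1·39 + -1·30 + -1·4 = 5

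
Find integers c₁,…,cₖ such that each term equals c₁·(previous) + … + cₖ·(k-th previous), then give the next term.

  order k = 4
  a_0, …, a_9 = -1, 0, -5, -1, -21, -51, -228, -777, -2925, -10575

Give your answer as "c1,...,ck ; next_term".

3,3,-3,3 ; -38853

  a_4 = 3·-1 + 3·-5 + -3·0 + 3·-1 = -21
  a_5 = 3·-21 + 3·-1 + -3·-5 + 3·0 = -51
  a_6 = 3·-51 + 3·-21 + -3·-1 + 3·-5 = -228
  a_7 = 3·-228 + 3·-51 + -3·-21 + 3·-1 = -777
  a_8 = 3·-777 + 3·-228 + -3·-51 + 3·-21 = -2925
  a_9 = 3·-2925 + 3·-777 + -3·-228 + 3·-51 = -10575
  a_10 = 3·-10575 + 3·-2925 + -3·-777 + 3·-228 = -38853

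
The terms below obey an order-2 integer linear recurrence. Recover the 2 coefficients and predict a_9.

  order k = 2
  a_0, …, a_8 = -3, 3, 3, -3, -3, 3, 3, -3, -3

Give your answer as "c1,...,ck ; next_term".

0,-1 ; 3

  a_2 = 0·3 + -1·-3 = 3
  a_3 = 0·3 + -1·3 = -3
  a_4 = 0·-3 + -1·3 = -3
  a_5 = 0·-3 + -1·-3 = 3
  a_6 = 0·3 + -1·-3 = 3
  a_7 = 0·3 + -1·3 = -3
  a_8 = 0·-3 + -1·3 = -3
  a_9 = 0·-3 + -1·-3 = 3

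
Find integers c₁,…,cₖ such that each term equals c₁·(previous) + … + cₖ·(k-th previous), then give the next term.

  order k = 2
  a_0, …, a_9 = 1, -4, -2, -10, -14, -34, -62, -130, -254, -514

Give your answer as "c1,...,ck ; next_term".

  a_2 = 1·-4 + 2·1 = -2
  a_3 = 1·-2 + 2·-4 = -10
  a_4 = 1·-10 + 2·-2 = -14
  a_5 = 1·-14 + 2·-10 = -34
  a_6 = 1·-34 + 2·-14 = -62
  a_7 = 1·-62 + 2·-34 = -130
  a_8 = 1·-130 + 2·-62 = -254
  a_9 = 1·-254 + 2·-130 = -514
  a_10 = 1·-514 + 2·-254 = -1022

1,2 ; -1022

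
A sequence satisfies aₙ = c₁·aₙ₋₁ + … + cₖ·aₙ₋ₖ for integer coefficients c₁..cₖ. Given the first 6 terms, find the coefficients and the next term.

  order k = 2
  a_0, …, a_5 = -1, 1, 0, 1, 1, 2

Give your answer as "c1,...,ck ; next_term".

  a_2 = 1·1 + 1·-1 = 0
  a_3 = 1·0 + 1·1 = 1
  a_4 = 1·1 + 1·0 = 1
  a_5 = 1·1 + 1·1 = 2
  a_6 = 1·2 + 1·1 = 3

1,1 ; 3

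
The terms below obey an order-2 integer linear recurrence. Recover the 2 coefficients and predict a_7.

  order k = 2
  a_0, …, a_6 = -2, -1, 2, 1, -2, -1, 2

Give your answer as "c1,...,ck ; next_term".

0,-1 ; 1

  a_2 = 0·-1 + -1·-2 = 2
  a_3 = 0·2 + -1·-1 = 1
  a_4 = 0·1 + -1·2 = -2
  a_5 = 0·-2 + -1·1 = -1
  a_6 = 0·-1 + -1·-2 = 2
  a_7 = 0·2 + -1·-1 = 1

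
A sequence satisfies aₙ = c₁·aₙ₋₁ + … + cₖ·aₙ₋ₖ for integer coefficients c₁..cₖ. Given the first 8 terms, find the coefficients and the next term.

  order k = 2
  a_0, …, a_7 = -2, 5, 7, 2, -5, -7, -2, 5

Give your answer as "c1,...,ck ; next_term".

1,-1 ; 7

  a_2 = 1·5 + -1·-2 = 7
  a_3 = 1·7 + -1·5 = 2
  a_4 = 1·2 + -1·7 = -5
  a_5 = 1·-5 + -1·2 = -7
  a_6 = 1·-7 + -1·-5 = -2
  a_7 = 1·-2 + -1·-7 = 5
  a_8 = 1·5 + -1·-2 = 7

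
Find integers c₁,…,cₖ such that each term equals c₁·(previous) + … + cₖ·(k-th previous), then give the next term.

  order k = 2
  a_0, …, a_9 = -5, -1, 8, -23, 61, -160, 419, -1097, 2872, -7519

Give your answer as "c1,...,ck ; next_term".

  a_2 = -3·-1 + -1·-5 = 8
  a_3 = -3·8 + -1·-1 = -23
  a_4 = -3·-23 + -1·8 = 61
  a_5 = -3·61 + -1·-23 = -160
  a_6 = -3·-160 + -1·61 = 419
  a_7 = -3·419 + -1·-160 = -1097
  a_8 = -3·-1097 + -1·419 = 2872
  a_9 = -3·2872 + -1·-1097 = -7519
  a_10 = -3·-7519 + -1·2872 = 19685

-3,-1 ; 19685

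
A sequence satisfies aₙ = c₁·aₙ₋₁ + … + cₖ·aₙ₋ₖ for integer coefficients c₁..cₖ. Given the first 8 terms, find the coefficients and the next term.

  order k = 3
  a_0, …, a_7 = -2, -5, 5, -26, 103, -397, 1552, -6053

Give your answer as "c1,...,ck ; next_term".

-3,3,-2 ; 23609

  a_3 = -3·5 + 3·-5 + -2·-2 = -26
  a_4 = -3·-26 + 3·5 + -2·-5 = 103
  a_5 = -3·103 + 3·-26 + -2·5 = -397
  a_6 = -3·-397 + 3·103 + -2·-26 = 1552
  a_7 = -3·1552 + 3·-397 + -2·103 = -6053
  a_8 = -3·-6053 + 3·1552 + -2·-397 = 23609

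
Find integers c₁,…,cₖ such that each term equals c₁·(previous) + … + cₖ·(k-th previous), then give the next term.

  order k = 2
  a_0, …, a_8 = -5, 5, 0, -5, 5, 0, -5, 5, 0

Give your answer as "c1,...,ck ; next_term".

  a_2 = -1·5 + -1·-5 = 0
  a_3 = -1·0 + -1·5 = -5
  a_4 = -1·-5 + -1·0 = 5
  a_5 = -1·5 + -1·-5 = 0
  a_6 = -1·0 + -1·5 = -5
  a_7 = -1·-5 + -1·0 = 5
  a_8 = -1·5 + -1·-5 = 0
  a_9 = -1·0 + -1·5 = -5

-1,-1 ; -5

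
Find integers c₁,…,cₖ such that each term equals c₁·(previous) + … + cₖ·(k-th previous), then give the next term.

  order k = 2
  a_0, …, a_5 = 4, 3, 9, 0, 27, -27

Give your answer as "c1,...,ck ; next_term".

-1,3 ; 108

  a_2 = -1·3 + 3·4 = 9
  a_3 = -1·9 + 3·3 = 0
  a_4 = -1·0 + 3·9 = 27
  a_5 = -1·27 + 3·0 = -27
  a_6 = -1·-27 + 3·27 = 108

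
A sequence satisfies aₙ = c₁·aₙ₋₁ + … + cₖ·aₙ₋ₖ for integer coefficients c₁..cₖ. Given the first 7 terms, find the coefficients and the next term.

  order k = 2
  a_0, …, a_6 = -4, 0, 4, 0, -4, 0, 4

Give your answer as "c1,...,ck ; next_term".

  a_2 = 0·0 + -1·-4 = 4
  a_3 = 0·4 + -1·0 = 0
  a_4 = 0·0 + -1·4 = -4
  a_5 = 0·-4 + -1·0 = 0
  a_6 = 0·0 + -1·-4 = 4
  a_7 = 0·4 + -1·0 = 0

0,-1 ; 0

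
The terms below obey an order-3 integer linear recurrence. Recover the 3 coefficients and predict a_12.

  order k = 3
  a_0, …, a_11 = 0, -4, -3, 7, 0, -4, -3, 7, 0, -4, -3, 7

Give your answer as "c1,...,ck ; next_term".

-1,-1,-1 ; 0

  a_3 = -1·-3 + -1·-4 + -1·0 = 7
  a_4 = -1·7 + -1·-3 + -1·-4 = 0
  a_5 = -1·0 + -1·7 + -1·-3 = -4
  a_6 = -1·-4 + -1·0 + -1·7 = -3
  a_7 = -1·-3 + -1·-4 + -1·0 = 7
  a_8 = -1·7 + -1·-3 + -1·-4 = 0
  a_9 = -1·0 + -1·7 + -1·-3 = -4
  a_10 = -1·-4 + -1·0 + -1·7 = -3
  a_11 = -1·-3 + -1·-4 + -1·0 = 7
  a_12 = -1·7 + -1·-3 + -1·-4 = 0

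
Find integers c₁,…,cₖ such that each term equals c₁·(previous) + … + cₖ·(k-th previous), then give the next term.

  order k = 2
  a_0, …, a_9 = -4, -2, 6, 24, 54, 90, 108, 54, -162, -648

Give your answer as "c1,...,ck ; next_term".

3,-3 ; -1458

  a_2 = 3·-2 + -3·-4 = 6
  a_3 = 3·6 + -3·-2 = 24
  a_4 = 3·24 + -3·6 = 54
  a_5 = 3·54 + -3·24 = 90
  a_6 = 3·90 + -3·54 = 108
  a_7 = 3·108 + -3·90 = 54
  a_8 = 3·54 + -3·108 = -162
  a_9 = 3·-162 + -3·54 = -648
  a_10 = 3·-648 + -3·-162 = -1458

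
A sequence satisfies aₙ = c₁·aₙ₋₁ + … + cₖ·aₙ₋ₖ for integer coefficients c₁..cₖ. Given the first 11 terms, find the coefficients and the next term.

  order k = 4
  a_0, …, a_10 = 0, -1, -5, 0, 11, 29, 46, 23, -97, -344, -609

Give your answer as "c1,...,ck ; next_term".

2,-2,-1,-2 ; -479

  a_4 = 2·0 + -2·-5 + -1·-1 + -2·0 = 11
  a_5 = 2·11 + -2·0 + -1·-5 + -2·-1 = 29
  a_6 = 2·29 + -2·11 + -1·0 + -2·-5 = 46
  a_7 = 2·46 + -2·29 + -1·11 + -2·0 = 23
  a_8 = 2·23 + -2·46 + -1·29 + -2·11 = -97
  a_9 = 2·-97 + -2·23 + -1·46 + -2·29 = -344
  a_10 = 2·-344 + -2·-97 + -1·23 + -2·46 = -609
  a_11 = 2·-609 + -2·-344 + -1·-97 + -2·23 = -479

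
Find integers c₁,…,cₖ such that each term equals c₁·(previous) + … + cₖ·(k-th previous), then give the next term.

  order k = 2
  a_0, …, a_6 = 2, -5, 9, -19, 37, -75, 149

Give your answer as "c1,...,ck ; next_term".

-1,2 ; -299

  a_2 = -1·-5 + 2·2 = 9
  a_3 = -1·9 + 2·-5 = -19
  a_4 = -1·-19 + 2·9 = 37
  a_5 = -1·37 + 2·-19 = -75
  a_6 = -1·-75 + 2·37 = 149
  a_7 = -1·149 + 2·-75 = -299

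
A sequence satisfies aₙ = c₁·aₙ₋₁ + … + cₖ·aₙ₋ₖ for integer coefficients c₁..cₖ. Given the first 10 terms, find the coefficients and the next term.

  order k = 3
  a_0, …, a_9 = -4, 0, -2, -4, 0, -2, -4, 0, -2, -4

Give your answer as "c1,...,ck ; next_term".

0,0,1 ; 0

  a_3 = 0·-2 + 0·0 + 1·-4 = -4
  a_4 = 0·-4 + 0·-2 + 1·0 = 0
  a_5 = 0·0 + 0·-4 + 1·-2 = -2
  a_6 = 0·-2 + 0·0 + 1·-4 = -4
  a_7 = 0·-4 + 0·-2 + 1·0 = 0
  a_8 = 0·0 + 0·-4 + 1·-2 = -2
  a_9 = 0·-2 + 0·0 + 1·-4 = -4
  a_10 = 0·-4 + 0·-2 + 1·0 = 0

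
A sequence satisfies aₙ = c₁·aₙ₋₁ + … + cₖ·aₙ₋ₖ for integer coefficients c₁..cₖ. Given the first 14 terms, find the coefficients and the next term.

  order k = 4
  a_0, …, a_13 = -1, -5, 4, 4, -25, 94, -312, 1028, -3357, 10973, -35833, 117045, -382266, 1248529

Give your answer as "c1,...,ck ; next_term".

-3,2,4,1 ; -4077772

  a_4 = -3·4 + 2·4 + 4·-5 + 1·-1 = -25
  a_5 = -3·-25 + 2·4 + 4·4 + 1·-5 = 94
  a_6 = -3·94 + 2·-25 + 4·4 + 1·4 = -312
  a_7 = -3·-312 + 2·94 + 4·-25 + 1·4 = 1028
  a_8 = -3·1028 + 2·-312 + 4·94 + 1·-25 = -3357
  a_9 = -3·-3357 + 2·1028 + 4·-312 + 1·94 = 10973
  a_10 = -3·10973 + 2·-3357 + 4·1028 + 1·-312 = -35833
  a_11 = -3·-35833 + 2·10973 + 4·-3357 + 1·1028 = 117045
  a_12 = -3·117045 + 2·-35833 + 4·10973 + 1·-3357 = -382266
  a_13 = -3·-382266 + 2·117045 + 4·-35833 + 1·10973 = 1248529
  a_14 = -3·1248529 + 2·-382266 + 4·117045 + 1·-35833 = -4077772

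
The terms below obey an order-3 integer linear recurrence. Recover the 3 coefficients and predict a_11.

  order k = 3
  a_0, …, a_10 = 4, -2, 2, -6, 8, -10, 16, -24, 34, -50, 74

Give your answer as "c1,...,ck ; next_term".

-1,0,-1 ; -108

  a_3 = -1·2 + 0·-2 + -1·4 = -6
  a_4 = -1·-6 + 0·2 + -1·-2 = 8
  a_5 = -1·8 + 0·-6 + -1·2 = -10
  a_6 = -1·-10 + 0·8 + -1·-6 = 16
  a_7 = -1·16 + 0·-10 + -1·8 = -24
  a_8 = -1·-24 + 0·16 + -1·-10 = 34
  a_9 = -1·34 + 0·-24 + -1·16 = -50
  a_10 = -1·-50 + 0·34 + -1·-24 = 74
  a_11 = -1·74 + 0·-50 + -1·34 = -108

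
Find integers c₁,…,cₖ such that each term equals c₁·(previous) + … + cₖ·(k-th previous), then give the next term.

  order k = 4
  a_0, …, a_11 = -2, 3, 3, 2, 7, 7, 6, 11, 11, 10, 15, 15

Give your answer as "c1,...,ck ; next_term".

  a_4 = 1·2 + 0·3 + 1·3 + -1·-2 = 7
  a_5 = 1·7 + 0·2 + 1·3 + -1·3 = 7
  a_6 = 1·7 + 0·7 + 1·2 + -1·3 = 6
  a_7 = 1·6 + 0·7 + 1·7 + -1·2 = 11
  a_8 = 1·11 + 0·6 + 1·7 + -1·7 = 11
  a_9 = 1·11 + 0·11 + 1·6 + -1·7 = 10
  a_10 = 1·10 + 0·11 + 1·11 + -1·6 = 15
  a_11 = 1·15 + 0·10 + 1·11 + -1·11 = 15
  a_12 = 1·15 + 0·15 + 1·10 + -1·11 = 14

1,0,1,-1 ; 14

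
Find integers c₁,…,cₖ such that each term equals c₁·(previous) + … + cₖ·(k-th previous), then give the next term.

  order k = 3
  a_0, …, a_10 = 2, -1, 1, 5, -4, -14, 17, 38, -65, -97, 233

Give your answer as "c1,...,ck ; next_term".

  a_3 = 0·1 + -3·-1 + 1·2 = 5
  a_4 = 0·5 + -3·1 + 1·-1 = -4
  a_5 = 0·-4 + -3·5 + 1·1 = -14
  a_6 = 0·-14 + -3·-4 + 1·5 = 17
  a_7 = 0·17 + -3·-14 + 1·-4 = 38
  a_8 = 0·38 + -3·17 + 1·-14 = -65
  a_9 = 0·-65 + -3·38 + 1·17 = -97
  a_10 = 0·-97 + -3·-65 + 1·38 = 233
  a_11 = 0·233 + -3·-97 + 1·-65 = 226

0,-3,1 ; 226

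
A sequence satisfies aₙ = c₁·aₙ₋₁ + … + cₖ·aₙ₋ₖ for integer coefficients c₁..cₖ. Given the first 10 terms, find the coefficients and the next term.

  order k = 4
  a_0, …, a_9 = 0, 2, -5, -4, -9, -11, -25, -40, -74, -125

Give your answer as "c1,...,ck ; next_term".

  a_4 = 1·-4 + 1·-5 + 0·2 + 1·0 = -9
  a_5 = 1·-9 + 1·-4 + 0·-5 + 1·2 = -11
  a_6 = 1·-11 + 1·-9 + 0·-4 + 1·-5 = -25
  a_7 = 1·-25 + 1·-11 + 0·-9 + 1·-4 = -40
  a_8 = 1·-40 + 1·-25 + 0·-11 + 1·-9 = -74
  a_9 = 1·-74 + 1·-40 + 0·-25 + 1·-11 = -125
  a_10 = 1·-125 + 1·-74 + 0·-40 + 1·-25 = -224

1,1,0,1 ; -224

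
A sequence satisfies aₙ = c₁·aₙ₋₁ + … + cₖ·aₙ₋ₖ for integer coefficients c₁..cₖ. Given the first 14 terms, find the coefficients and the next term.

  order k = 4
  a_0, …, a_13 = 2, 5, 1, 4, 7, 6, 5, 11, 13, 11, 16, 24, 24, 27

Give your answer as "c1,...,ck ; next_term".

  a_4 = 0·4 + 0·1 + 1·5 + 1·2 = 7
  a_5 = 0·7 + 0·4 + 1·1 + 1·5 = 6
  a_6 = 0·6 + 0·7 + 1·4 + 1·1 = 5
  a_7 = 0·5 + 0·6 + 1·7 + 1·4 = 11
  a_8 = 0·11 + 0·5 + 1·6 + 1·7 = 13
  a_9 = 0·13 + 0·11 + 1·5 + 1·6 = 11
  a_10 = 0·11 + 0·13 + 1·11 + 1·5 = 16
  a_11 = 0·16 + 0·11 + 1·13 + 1·11 = 24
  a_12 = 0·24 + 0·16 + 1·11 + 1·13 = 24
  a_13 = 0·24 + 0·24 + 1·16 + 1·11 = 27
  a_14 = 0·27 + 0·24 + 1·24 + 1·16 = 40

0,0,1,1 ; 40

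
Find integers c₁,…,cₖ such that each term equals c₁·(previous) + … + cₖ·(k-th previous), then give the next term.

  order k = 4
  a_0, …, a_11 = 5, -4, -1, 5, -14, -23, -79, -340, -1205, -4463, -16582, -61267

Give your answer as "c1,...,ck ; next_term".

  a_4 = 3·5 + 2·-1 + 3·-4 + -3·5 = -14
  a_5 = 3·-14 + 2·5 + 3·-1 + -3·-4 = -23
  a_6 = 3·-23 + 2·-14 + 3·5 + -3·-1 = -79
  a_7 = 3·-79 + 2·-23 + 3·-14 + -3·5 = -340
  a_8 = 3·-340 + 2·-79 + 3·-23 + -3·-14 = -1205
  a_9 = 3·-1205 + 2·-340 + 3·-79 + -3·-23 = -4463
  a_10 = 3·-4463 + 2·-1205 + 3·-340 + -3·-79 = -16582
  a_11 = 3·-16582 + 2·-4463 + 3·-1205 + -3·-340 = -61267
  a_12 = 3·-61267 + 2·-16582 + 3·-4463 + -3·-1205 = -226739

3,2,3,-3 ; -226739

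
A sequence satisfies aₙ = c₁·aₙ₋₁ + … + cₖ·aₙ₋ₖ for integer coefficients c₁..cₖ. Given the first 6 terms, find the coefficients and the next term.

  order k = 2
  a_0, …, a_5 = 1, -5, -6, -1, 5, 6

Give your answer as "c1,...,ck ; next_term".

  a_2 = 1·-5 + -1·1 = -6
  a_3 = 1·-6 + -1·-5 = -1
  a_4 = 1·-1 + -1·-6 = 5
  a_5 = 1·5 + -1·-1 = 6
  a_6 = 1·6 + -1·5 = 1

1,-1 ; 1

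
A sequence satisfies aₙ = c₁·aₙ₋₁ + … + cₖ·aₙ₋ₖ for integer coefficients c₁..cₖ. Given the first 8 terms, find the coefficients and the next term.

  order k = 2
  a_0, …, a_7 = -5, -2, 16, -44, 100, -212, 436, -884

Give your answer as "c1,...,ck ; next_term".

-3,-2 ; 1780

  a_2 = -3·-2 + -2·-5 = 16
  a_3 = -3·16 + -2·-2 = -44
  a_4 = -3·-44 + -2·16 = 100
  a_5 = -3·100 + -2·-44 = -212
  a_6 = -3·-212 + -2·100 = 436
  a_7 = -3·436 + -2·-212 = -884
  a_8 = -3·-884 + -2·436 = 1780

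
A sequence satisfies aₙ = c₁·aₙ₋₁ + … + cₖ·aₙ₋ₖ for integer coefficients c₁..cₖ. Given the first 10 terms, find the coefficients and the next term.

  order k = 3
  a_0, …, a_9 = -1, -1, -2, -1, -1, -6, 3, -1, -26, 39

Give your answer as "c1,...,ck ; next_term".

  a_3 = -1·-2 + -1·-1 + 4·-1 = -1
  a_4 = -1·-1 + -1·-2 + 4·-1 = -1
  a_5 = -1·-1 + -1·-1 + 4·-2 = -6
  a_6 = -1·-6 + -1·-1 + 4·-1 = 3
  a_7 = -1·3 + -1·-6 + 4·-1 = -1
  a_8 = -1·-1 + -1·3 + 4·-6 = -26
  a_9 = -1·-26 + -1·-1 + 4·3 = 39
  a_10 = -1·39 + -1·-26 + 4·-1 = -17

-1,-1,4 ; -17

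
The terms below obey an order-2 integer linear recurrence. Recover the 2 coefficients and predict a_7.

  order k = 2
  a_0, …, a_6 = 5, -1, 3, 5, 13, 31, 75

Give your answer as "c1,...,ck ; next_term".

  a_2 = 2·-1 + 1·5 = 3
  a_3 = 2·3 + 1·-1 = 5
  a_4 = 2·5 + 1·3 = 13
  a_5 = 2·13 + 1·5 = 31
  a_6 = 2·31 + 1·13 = 75
  a_7 = 2·75 + 1·31 = 181

2,1 ; 181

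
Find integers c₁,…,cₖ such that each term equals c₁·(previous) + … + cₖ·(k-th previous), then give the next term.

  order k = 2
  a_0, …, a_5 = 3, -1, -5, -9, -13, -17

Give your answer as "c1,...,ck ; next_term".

  a_2 = 2·-1 + -1·3 = -5
  a_3 = 2·-5 + -1·-1 = -9
  a_4 = 2·-9 + -1·-5 = -13
  a_5 = 2·-13 + -1·-9 = -17
  a_6 = 2·-17 + -1·-13 = -21

2,-1 ; -21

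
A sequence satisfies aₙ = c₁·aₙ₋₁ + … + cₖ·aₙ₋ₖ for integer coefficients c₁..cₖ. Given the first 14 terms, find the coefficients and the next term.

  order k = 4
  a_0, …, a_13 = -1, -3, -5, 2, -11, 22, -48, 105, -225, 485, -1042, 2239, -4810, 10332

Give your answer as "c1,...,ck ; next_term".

  a_4 = -2·2 + 1·-5 + 1·-3 + -1·-1 = -11
  a_5 = -2·-11 + 1·2 + 1·-5 + -1·-3 = 22
  a_6 = -2·22 + 1·-11 + 1·2 + -1·-5 = -48
  a_7 = -2·-48 + 1·22 + 1·-11 + -1·2 = 105
  a_8 = -2·105 + 1·-48 + 1·22 + -1·-11 = -225
  a_9 = -2·-225 + 1·105 + 1·-48 + -1·22 = 485
  a_10 = -2·485 + 1·-225 + 1·105 + -1·-48 = -1042
  a_11 = -2·-1042 + 1·485 + 1·-225 + -1·105 = 2239
  a_12 = -2·2239 + 1·-1042 + 1·485 + -1·-225 = -4810
  a_13 = -2·-4810 + 1·2239 + 1·-1042 + -1·485 = 10332
  a_14 = -2·10332 + 1·-4810 + 1·2239 + -1·-1042 = -22193

-2,1,1,-1 ; -22193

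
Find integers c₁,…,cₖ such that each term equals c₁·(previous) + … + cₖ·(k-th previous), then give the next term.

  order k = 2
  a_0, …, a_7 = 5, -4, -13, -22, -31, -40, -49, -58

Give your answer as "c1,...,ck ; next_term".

  a_2 = 2·-4 + -1·5 = -13
  a_3 = 2·-13 + -1·-4 = -22
  a_4 = 2·-22 + -1·-13 = -31
  a_5 = 2·-31 + -1·-22 = -40
  a_6 = 2·-40 + -1·-31 = -49
  a_7 = 2·-49 + -1·-40 = -58
  a_8 = 2·-58 + -1·-49 = -67

2,-1 ; -67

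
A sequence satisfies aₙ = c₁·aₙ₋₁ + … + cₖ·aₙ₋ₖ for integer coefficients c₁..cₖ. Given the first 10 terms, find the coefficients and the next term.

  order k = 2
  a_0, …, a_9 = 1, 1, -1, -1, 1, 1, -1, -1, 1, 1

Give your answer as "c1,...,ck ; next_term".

0,-1 ; -1

  a_2 = 0·1 + -1·1 = -1
  a_3 = 0·-1 + -1·1 = -1
  a_4 = 0·-1 + -1·-1 = 1
  a_5 = 0·1 + -1·-1 = 1
  a_6 = 0·1 + -1·1 = -1
  a_7 = 0·-1 + -1·1 = -1
  a_8 = 0·-1 + -1·-1 = 1
  a_9 = 0·1 + -1·-1 = 1
  a_10 = 0·1 + -1·1 = -1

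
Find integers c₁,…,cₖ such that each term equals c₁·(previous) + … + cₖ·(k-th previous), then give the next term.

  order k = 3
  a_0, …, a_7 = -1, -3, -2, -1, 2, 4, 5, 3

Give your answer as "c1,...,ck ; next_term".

  a_3 = 1·-2 + 0·-3 + -1·-1 = -1
  a_4 = 1·-1 + 0·-2 + -1·-3 = 2
  a_5 = 1·2 + 0·-1 + -1·-2 = 4
  a_6 = 1·4 + 0·2 + -1·-1 = 5
  a_7 = 1·5 + 0·4 + -1·2 = 3
  a_8 = 1·3 + 0·5 + -1·4 = -1

1,0,-1 ; -1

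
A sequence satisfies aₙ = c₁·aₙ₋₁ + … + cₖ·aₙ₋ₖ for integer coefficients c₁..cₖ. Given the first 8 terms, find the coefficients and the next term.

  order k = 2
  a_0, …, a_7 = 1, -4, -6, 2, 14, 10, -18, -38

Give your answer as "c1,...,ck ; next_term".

1,-2 ; -2

  a_2 = 1·-4 + -2·1 = -6
  a_3 = 1·-6 + -2·-4 = 2
  a_4 = 1·2 + -2·-6 = 14
  a_5 = 1·14 + -2·2 = 10
  a_6 = 1·10 + -2·14 = -18
  a_7 = 1·-18 + -2·10 = -38
  a_8 = 1·-38 + -2·-18 = -2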